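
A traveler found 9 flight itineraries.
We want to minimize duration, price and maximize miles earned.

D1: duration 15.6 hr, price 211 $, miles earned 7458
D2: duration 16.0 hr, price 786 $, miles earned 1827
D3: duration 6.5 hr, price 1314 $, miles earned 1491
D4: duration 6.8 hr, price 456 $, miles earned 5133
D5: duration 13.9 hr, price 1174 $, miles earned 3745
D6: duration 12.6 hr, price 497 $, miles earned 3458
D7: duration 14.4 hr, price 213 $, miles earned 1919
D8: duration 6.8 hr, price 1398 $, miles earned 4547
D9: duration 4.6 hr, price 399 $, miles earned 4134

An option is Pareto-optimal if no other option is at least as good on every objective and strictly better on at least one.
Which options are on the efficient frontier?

D1: not dominated (best price).
D2: dominated by D1 (duration 15.6≤16.0, price 211≤786, miles earned 7458≥1827).
D3: dominated by D9 (duration 4.6≤6.5, price 399≤1314, miles earned 4134≥1491).
D4: not dominated.
D5: dominated by D4 (duration 6.8≤13.9, price 456≤1174, miles earned 5133≥3745).
D6: dominated by D4 (duration 6.8≤12.6, price 456≤497, miles earned 5133≥3458).
D7: not dominated.
D8: dominated by D4 (duration 6.8≤6.8, price 456≤1398, miles earned 5133≥4547).
D9: not dominated (best duration).

D1, D4, D7, D9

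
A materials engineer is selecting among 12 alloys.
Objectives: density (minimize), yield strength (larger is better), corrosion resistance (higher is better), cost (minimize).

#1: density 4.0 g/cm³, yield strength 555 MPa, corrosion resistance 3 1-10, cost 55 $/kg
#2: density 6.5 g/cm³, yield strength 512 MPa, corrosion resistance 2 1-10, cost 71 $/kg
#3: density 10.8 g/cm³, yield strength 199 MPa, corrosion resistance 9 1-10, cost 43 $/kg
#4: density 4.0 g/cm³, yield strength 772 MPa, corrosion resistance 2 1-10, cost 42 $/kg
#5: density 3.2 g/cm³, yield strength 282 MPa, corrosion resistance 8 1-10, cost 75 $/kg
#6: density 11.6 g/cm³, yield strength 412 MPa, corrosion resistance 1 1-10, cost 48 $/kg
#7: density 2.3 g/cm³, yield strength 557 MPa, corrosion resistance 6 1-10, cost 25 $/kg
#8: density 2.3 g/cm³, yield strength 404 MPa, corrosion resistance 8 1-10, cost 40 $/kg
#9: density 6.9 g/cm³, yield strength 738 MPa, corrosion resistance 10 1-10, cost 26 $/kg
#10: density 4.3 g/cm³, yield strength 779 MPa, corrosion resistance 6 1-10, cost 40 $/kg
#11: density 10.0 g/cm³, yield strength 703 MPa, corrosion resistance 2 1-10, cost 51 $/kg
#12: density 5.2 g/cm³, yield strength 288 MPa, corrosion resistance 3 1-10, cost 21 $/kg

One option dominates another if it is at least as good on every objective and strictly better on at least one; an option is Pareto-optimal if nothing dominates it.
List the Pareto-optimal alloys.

#4, #7, #8, #9, #10, #12

#1: dominated by #7 (density 2.3≤4.0, yield strength 557≥555, corrosion resistance 6≥3, cost 25≤55).
#2: dominated by #1 (density 4.0≤6.5, yield strength 555≥512, corrosion resistance 3≥2, cost 55≤71).
#3: dominated by #9 (density 6.9≤10.8, yield strength 738≥199, corrosion resistance 10≥9, cost 26≤43).
#4: not dominated.
#5: dominated by #8 (density 2.3≤3.2, yield strength 404≥282, corrosion resistance 8≥8, cost 40≤75).
#6: dominated by #4 (density 4.0≤11.6, yield strength 772≥412, corrosion resistance 2≥1, cost 42≤48).
#7: not dominated.
#8: not dominated.
#9: not dominated (best corrosion resistance).
#10: not dominated (best yield strength).
#11: dominated by #4 (density 4.0≤10.0, yield strength 772≥703, corrosion resistance 2≥2, cost 42≤51).
#12: not dominated (best cost).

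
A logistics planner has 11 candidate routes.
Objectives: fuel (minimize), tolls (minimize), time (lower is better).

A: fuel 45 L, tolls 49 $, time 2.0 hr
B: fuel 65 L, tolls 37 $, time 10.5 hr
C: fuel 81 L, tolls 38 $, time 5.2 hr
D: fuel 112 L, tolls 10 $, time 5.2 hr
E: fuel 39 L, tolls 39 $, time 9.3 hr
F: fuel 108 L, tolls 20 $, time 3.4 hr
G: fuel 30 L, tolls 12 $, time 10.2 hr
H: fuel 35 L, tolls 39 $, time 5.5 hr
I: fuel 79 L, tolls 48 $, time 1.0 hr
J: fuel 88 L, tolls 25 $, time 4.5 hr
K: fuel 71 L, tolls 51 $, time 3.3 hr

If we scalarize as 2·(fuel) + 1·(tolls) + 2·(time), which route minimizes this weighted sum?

G

A: 2·45 + 1·49 + 2·2.0 = 143.0
B: 2·65 + 1·37 + 2·10.5 = 188.0
C: 2·81 + 1·38 + 2·5.2 = 210.4
D: 2·112 + 1·10 + 2·5.2 = 244.4
E: 2·39 + 1·39 + 2·9.3 = 135.6
F: 2·108 + 1·20 + 2·3.4 = 242.8
G: 2·30 + 1·12 + 2·10.2 = 92.4
H: 2·35 + 1·39 + 2·5.5 = 120.0
I: 2·79 + 1·48 + 2·1.0 = 208.0
J: 2·88 + 1·25 + 2·4.5 = 210.0
K: 2·71 + 1·51 + 2·3.3 = 199.6
Lowest: G at 92.4.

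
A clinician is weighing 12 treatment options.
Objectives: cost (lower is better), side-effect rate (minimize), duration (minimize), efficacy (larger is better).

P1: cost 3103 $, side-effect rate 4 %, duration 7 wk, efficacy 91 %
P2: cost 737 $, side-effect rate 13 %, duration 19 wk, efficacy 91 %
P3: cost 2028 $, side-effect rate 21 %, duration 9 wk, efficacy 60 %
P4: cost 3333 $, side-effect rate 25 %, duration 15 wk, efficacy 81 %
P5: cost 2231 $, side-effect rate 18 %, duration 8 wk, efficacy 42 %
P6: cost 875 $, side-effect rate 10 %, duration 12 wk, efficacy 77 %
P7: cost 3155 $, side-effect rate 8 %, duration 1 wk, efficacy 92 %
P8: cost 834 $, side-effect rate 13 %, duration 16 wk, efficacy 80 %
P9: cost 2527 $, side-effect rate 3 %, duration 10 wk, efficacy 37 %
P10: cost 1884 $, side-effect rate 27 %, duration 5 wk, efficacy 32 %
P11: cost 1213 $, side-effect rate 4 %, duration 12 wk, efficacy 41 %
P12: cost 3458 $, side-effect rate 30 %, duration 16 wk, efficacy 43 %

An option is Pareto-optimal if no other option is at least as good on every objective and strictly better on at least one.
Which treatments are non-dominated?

P1, P2, P3, P5, P6, P7, P8, P9, P10, P11

P1: not dominated.
P2: not dominated (best cost).
P3: not dominated.
P4: dominated by P1 (cost 3103≤3333, side-effect rate 4≤25, duration 7≤15, efficacy 91≥81).
P5: not dominated.
P6: not dominated.
P7: not dominated (best duration).
P8: not dominated.
P9: not dominated (best side-effect rate).
P10: not dominated.
P11: not dominated.
P12: dominated by P1 (cost 3103≤3458, side-effect rate 4≤30, duration 7≤16, efficacy 91≥43).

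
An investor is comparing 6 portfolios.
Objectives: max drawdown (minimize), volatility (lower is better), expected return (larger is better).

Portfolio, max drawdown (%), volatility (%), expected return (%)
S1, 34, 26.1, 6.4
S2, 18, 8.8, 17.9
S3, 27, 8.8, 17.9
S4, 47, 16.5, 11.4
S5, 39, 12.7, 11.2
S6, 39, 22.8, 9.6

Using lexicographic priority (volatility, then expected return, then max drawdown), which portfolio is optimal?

S2

First minimize volatility: best is 8.8, kept {S2, S3}.
Then maximize expected return: best is 17.9, kept {S2, S3}.
Then minimize max drawdown: best is 18, kept {S2}.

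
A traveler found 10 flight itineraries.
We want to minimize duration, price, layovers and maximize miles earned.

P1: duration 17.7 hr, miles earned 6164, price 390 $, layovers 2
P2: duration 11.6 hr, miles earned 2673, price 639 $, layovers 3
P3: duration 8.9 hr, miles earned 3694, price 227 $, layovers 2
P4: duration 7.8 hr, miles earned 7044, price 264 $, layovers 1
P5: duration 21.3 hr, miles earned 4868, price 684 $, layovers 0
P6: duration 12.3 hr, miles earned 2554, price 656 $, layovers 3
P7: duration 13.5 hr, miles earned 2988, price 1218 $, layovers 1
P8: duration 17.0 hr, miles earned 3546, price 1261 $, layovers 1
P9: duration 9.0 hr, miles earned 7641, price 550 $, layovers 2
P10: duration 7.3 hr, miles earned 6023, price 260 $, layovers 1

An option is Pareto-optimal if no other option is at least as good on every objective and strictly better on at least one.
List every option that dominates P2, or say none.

P3, P4, P9, P10

P3: duration 8.9≤11.6, miles earned 3694≥2673, price 227≤639, layovers 2≤3 — dominates P2.
P4: duration 7.8≤11.6, miles earned 7044≥2673, price 264≤639, layovers 1≤3 — dominates P2.
P9: duration 9.0≤11.6, miles earned 7641≥2673, price 550≤639, layovers 2≤3 — dominates P2.
P10: duration 7.3≤11.6, miles earned 6023≥2673, price 260≤639, layovers 1≤3 — dominates P2.
Others (P1, P5, P6, P7, P8) are each worse than P2 on at least one objective.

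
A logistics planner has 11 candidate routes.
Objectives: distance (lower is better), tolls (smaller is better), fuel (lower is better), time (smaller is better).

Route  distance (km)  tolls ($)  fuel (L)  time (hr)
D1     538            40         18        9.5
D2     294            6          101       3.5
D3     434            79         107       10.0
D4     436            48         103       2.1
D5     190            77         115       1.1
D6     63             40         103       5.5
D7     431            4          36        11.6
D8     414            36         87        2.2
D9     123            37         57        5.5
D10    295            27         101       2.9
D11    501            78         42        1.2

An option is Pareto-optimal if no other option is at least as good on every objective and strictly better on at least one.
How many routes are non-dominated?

D1: not dominated (best fuel).
D2: not dominated.
D3: dominated by D2 (distance 294≤434, tolls 6≤79, fuel 101≤107, time 3.5≤10.0).
D4: not dominated.
D5: not dominated (best time).
D6: not dominated (best distance).
D7: not dominated (best tolls).
D8: not dominated.
D9: not dominated.
D10: not dominated.
D11: not dominated.
Pareto-optimal: D1, D2, D4, D5, D6, D7, D8, D9, D10, D11 → 10.

10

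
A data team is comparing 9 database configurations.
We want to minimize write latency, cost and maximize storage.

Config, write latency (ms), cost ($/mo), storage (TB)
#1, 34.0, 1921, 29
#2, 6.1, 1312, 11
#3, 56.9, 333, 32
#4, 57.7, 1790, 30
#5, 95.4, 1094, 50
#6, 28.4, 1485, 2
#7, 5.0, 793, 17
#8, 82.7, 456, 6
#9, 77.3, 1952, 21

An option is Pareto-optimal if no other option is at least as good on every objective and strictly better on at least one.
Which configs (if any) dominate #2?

#7

#7: write latency 5.0≤6.1, cost 793≤1312, storage 17≥11 — dominates #2.
Others (#1, #3, #4, #5, #6, #8, #9) are each worse than #2 on at least one objective.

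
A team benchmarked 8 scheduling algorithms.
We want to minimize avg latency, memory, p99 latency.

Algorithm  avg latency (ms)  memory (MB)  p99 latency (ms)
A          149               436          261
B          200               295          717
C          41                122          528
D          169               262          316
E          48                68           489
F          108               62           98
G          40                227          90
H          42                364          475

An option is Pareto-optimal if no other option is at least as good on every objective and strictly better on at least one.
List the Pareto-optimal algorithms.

A: dominated by F (avg latency 108≤149, memory 62≤436, p99 latency 98≤261).
B: dominated by C (avg latency 41≤200, memory 122≤295, p99 latency 528≤717).
C: not dominated.
D: dominated by F (avg latency 108≤169, memory 62≤262, p99 latency 98≤316).
E: not dominated.
F: not dominated (best memory).
G: not dominated (best avg latency).
H: dominated by G (avg latency 40≤42, memory 227≤364, p99 latency 90≤475).

C, E, F, G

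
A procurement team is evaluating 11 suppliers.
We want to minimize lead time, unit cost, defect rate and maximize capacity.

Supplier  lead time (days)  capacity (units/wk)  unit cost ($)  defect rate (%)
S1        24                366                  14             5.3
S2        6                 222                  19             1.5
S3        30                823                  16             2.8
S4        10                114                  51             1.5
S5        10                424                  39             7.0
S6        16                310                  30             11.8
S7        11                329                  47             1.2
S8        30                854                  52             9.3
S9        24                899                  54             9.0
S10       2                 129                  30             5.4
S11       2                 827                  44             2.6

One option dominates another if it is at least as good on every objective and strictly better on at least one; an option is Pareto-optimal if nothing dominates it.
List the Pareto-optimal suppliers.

S1: not dominated (best unit cost).
S2: not dominated.
S3: not dominated.
S4: dominated by S2 (lead time 6≤10, capacity 222≥114, unit cost 19≤51, defect rate 1.5≤1.5).
S5: not dominated.
S6: not dominated.
S7: not dominated (best defect rate).
S8: not dominated.
S9: not dominated (best capacity).
S10: not dominated.
S11: not dominated.

S1, S2, S3, S5, S6, S7, S8, S9, S10, S11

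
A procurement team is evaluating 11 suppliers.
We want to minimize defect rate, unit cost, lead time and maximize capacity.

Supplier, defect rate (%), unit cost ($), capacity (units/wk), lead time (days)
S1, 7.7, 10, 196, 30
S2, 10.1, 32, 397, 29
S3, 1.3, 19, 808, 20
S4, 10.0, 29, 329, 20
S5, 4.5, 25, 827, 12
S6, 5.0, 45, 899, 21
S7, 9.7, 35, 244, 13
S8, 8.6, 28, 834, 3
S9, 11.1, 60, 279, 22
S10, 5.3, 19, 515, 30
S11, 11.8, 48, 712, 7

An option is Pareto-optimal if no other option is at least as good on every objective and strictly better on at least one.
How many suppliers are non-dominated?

5

S1: not dominated (best unit cost).
S2: dominated by S3 (defect rate 1.3≤10.1, unit cost 19≤32, capacity 808≥397, lead time 20≤29).
S3: not dominated (best defect rate).
S4: dominated by S3 (defect rate 1.3≤10.0, unit cost 19≤29, capacity 808≥329, lead time 20≤20).
S5: not dominated.
S6: not dominated (best capacity).
S7: dominated by S5 (defect rate 4.5≤9.7, unit cost 25≤35, capacity 827≥244, lead time 12≤13).
S8: not dominated (best lead time).
S9: dominated by S3 (defect rate 1.3≤11.1, unit cost 19≤60, capacity 808≥279, lead time 20≤22).
S10: dominated by S3 (defect rate 1.3≤5.3, unit cost 19≤19, capacity 808≥515, lead time 20≤30).
S11: dominated by S8 (defect rate 8.6≤11.8, unit cost 28≤48, capacity 834≥712, lead time 3≤7).
Pareto-optimal: S1, S3, S5, S6, S8 → 5.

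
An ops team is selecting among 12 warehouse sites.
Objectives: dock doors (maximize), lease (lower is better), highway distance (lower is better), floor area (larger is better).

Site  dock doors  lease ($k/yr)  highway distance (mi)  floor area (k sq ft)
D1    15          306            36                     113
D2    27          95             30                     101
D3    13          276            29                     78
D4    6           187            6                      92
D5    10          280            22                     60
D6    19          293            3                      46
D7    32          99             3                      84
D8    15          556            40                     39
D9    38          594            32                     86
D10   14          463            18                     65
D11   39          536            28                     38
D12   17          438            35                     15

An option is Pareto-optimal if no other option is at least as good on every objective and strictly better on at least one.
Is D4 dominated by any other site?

No

D1: worse on lease (306 vs 187).
D2: worse on highway distance (30 vs 6).
D3: worse on lease (276 vs 187).
D5: worse on lease (280 vs 187).
D6: worse on lease (293 vs 187).
D7: worse on floor area (84 vs 92).
D8: worse on lease (556 vs 187).
D9: worse on lease (594 vs 187).
D10: worse on lease (463 vs 187).
D11: worse on lease (536 vs 187).
D12: worse on lease (438 vs 187).
No option is at least as good as D4 on every objective and strictly better on one.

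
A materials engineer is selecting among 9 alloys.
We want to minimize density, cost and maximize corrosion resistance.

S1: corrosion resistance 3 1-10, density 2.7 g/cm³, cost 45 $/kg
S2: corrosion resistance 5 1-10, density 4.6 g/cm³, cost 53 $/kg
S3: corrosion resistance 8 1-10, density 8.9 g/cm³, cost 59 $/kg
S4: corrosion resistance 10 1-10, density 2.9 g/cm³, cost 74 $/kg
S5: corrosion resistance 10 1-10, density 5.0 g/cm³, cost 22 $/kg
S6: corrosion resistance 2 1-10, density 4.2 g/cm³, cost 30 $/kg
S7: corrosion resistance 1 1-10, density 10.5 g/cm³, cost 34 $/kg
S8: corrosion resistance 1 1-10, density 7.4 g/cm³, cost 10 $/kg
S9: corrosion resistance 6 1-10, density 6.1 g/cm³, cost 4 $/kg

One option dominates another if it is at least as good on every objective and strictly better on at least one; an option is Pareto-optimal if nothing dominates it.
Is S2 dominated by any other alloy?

No

S1: worse on corrosion resistance (3 vs 5).
S3: worse on density (8.9 vs 4.6).
S4: worse on cost (74 vs 53).
S5: worse on density (5.0 vs 4.6).
S6: worse on corrosion resistance (2 vs 5).
S7: worse on corrosion resistance (1 vs 5).
S8: worse on corrosion resistance (1 vs 5).
S9: worse on density (6.1 vs 4.6).
No option is at least as good as S2 on every objective and strictly better on one.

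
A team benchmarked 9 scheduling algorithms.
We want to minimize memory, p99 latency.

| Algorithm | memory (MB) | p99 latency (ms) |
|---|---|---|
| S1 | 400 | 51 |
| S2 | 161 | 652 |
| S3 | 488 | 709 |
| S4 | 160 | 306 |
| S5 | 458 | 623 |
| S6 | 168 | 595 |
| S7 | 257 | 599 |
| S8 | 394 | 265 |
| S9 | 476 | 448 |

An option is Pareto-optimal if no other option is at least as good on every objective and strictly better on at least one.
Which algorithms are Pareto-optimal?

S1, S4, S8

S1: not dominated (best p99 latency).
S2: dominated by S4 (memory 160≤161, p99 latency 306≤652).
S3: dominated by S1 (memory 400≤488, p99 latency 51≤709).
S4: not dominated (best memory).
S5: dominated by S1 (memory 400≤458, p99 latency 51≤623).
S6: dominated by S4 (memory 160≤168, p99 latency 306≤595).
S7: dominated by S4 (memory 160≤257, p99 latency 306≤599).
S8: not dominated.
S9: dominated by S1 (memory 400≤476, p99 latency 51≤448).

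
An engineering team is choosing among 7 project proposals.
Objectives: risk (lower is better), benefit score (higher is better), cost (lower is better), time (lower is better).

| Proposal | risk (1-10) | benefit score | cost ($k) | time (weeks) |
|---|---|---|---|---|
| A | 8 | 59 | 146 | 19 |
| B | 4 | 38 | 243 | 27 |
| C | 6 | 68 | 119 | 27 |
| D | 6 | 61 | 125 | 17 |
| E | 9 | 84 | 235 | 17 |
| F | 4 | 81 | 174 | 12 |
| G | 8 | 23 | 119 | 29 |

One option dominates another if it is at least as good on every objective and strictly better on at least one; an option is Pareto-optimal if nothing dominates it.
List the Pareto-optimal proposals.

A: dominated by D (risk 6≤8, benefit score 61≥59, cost 125≤146, time 17≤19).
B: dominated by F (risk 4≤4, benefit score 81≥38, cost 174≤243, time 12≤27).
C: not dominated.
D: not dominated.
E: not dominated (best benefit score).
F: not dominated (best time).
G: dominated by C (risk 6≤8, benefit score 68≥23, cost 119≤119, time 27≤29).

C, D, E, F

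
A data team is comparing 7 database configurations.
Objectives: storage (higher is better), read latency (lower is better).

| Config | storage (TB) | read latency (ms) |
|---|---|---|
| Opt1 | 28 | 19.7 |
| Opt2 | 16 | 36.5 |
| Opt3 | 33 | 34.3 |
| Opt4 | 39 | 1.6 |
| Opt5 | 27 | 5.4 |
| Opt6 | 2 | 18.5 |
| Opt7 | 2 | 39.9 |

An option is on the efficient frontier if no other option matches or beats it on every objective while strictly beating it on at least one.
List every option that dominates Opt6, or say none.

Opt4, Opt5

Opt4: storage 39≥2, read latency 1.6≤18.5 — dominates Opt6.
Opt5: storage 27≥2, read latency 5.4≤18.5 — dominates Opt6.
Others (Opt1, Opt2, Opt3, Opt7) are each worse than Opt6 on at least one objective.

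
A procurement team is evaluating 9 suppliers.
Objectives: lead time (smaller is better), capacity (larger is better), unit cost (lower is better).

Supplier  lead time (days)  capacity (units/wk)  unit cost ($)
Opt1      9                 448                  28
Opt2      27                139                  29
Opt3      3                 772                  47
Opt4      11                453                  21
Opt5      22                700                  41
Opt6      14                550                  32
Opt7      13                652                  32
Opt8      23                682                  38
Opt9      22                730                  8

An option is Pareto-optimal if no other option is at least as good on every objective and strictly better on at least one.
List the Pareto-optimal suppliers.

Opt1: not dominated.
Opt2: dominated by Opt1 (lead time 9≤27, capacity 448≥139, unit cost 28≤29).
Opt3: not dominated (best lead time).
Opt4: not dominated.
Opt5: dominated by Opt9 (lead time 22≤22, capacity 730≥700, unit cost 8≤41).
Opt6: dominated by Opt7 (lead time 13≤14, capacity 652≥550, unit cost 32≤32).
Opt7: not dominated.
Opt8: dominated by Opt9 (lead time 22≤23, capacity 730≥682, unit cost 8≤38).
Opt9: not dominated (best unit cost).

Opt1, Opt3, Opt4, Opt7, Opt9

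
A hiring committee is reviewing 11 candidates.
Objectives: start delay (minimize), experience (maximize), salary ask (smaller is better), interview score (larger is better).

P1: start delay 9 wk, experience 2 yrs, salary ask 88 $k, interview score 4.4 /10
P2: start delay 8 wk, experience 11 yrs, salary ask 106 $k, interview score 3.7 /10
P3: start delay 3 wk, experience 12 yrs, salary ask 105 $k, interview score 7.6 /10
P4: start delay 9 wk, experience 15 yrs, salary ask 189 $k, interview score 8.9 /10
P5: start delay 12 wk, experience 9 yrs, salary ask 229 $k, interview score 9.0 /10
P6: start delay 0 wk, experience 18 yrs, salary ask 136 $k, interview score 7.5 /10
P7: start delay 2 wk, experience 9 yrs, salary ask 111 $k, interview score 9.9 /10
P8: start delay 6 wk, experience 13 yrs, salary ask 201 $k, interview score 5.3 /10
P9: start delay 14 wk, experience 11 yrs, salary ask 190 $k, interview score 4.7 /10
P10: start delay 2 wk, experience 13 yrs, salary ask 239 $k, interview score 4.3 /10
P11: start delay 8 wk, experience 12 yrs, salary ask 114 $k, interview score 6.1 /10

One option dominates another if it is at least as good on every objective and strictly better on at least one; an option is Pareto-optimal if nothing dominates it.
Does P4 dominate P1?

P4 vs P1: P4 is worse on salary ask (189 vs 88), so it does not dominate P1.

No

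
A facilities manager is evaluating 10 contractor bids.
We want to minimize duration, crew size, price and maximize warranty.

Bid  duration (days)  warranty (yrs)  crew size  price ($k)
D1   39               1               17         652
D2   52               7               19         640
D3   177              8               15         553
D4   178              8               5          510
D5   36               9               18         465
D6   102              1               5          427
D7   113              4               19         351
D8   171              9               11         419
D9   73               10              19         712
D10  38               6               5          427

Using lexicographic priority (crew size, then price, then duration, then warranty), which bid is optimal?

First minimize crew size: best is 5, kept {D4, D6, D10}.
Then minimize price: best is 427, kept {D6, D10}.
Then minimize duration: best is 38, kept {D10}.

D10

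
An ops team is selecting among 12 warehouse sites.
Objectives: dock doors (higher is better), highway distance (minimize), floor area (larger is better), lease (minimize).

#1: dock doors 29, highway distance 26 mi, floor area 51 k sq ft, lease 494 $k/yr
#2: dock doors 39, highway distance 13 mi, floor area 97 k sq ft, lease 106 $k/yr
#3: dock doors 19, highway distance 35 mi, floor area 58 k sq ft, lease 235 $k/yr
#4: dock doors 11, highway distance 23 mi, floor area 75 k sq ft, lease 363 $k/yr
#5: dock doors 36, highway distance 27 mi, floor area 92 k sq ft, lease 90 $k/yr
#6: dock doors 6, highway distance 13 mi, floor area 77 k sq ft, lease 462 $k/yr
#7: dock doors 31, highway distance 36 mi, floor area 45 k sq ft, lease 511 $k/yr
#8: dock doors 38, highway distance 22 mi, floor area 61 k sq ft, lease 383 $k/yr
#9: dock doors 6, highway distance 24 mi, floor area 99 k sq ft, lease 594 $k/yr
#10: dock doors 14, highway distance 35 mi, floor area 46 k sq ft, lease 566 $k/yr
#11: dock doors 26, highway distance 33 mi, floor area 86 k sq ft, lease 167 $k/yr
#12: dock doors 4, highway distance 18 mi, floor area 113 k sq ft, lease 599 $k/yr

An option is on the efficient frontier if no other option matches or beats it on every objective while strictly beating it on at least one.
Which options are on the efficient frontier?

#2, #5, #9, #12

#1: dominated by #2 (dock doors 39≥29, highway distance 13≤26, floor area 97≥51, lease 106≤494).
#2: not dominated (best dock doors).
#3: dominated by #2 (dock doors 39≥19, highway distance 13≤35, floor area 97≥58, lease 106≤235).
#4: dominated by #2 (dock doors 39≥11, highway distance 13≤23, floor area 97≥75, lease 106≤363).
#5: not dominated (best lease).
#6: dominated by #2 (dock doors 39≥6, highway distance 13≤13, floor area 97≥77, lease 106≤462).
#7: dominated by #2 (dock doors 39≥31, highway distance 13≤36, floor area 97≥45, lease 106≤511).
#8: dominated by #2 (dock doors 39≥38, highway distance 13≤22, floor area 97≥61, lease 106≤383).
#9: not dominated.
#10: dominated by #1 (dock doors 29≥14, highway distance 26≤35, floor area 51≥46, lease 494≤566).
#11: dominated by #2 (dock doors 39≥26, highway distance 13≤33, floor area 97≥86, lease 106≤167).
#12: not dominated (best floor area).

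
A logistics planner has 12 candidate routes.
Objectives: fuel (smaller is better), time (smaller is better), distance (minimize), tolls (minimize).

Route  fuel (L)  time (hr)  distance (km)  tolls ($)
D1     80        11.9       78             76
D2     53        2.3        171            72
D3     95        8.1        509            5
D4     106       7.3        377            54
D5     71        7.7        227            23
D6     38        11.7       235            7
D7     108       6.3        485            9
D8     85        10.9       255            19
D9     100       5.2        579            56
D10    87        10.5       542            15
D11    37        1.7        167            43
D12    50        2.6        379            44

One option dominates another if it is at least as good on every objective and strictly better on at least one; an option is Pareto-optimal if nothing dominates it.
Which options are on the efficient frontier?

D1: not dominated (best distance).
D2: dominated by D11 (fuel 37≤53, time 1.7≤2.3, distance 167≤171, tolls 43≤72).
D3: not dominated (best tolls).
D4: dominated by D11 (fuel 37≤106, time 1.7≤7.3, distance 167≤377, tolls 43≤54).
D5: not dominated.
D6: not dominated.
D7: not dominated.
D8: not dominated.
D9: dominated by D11 (fuel 37≤100, time 1.7≤5.2, distance 167≤579, tolls 43≤56).
D10: not dominated.
D11: not dominated (best fuel).
D12: dominated by D11 (fuel 37≤50, time 1.7≤2.6, distance 167≤379, tolls 43≤44).

D1, D3, D5, D6, D7, D8, D10, D11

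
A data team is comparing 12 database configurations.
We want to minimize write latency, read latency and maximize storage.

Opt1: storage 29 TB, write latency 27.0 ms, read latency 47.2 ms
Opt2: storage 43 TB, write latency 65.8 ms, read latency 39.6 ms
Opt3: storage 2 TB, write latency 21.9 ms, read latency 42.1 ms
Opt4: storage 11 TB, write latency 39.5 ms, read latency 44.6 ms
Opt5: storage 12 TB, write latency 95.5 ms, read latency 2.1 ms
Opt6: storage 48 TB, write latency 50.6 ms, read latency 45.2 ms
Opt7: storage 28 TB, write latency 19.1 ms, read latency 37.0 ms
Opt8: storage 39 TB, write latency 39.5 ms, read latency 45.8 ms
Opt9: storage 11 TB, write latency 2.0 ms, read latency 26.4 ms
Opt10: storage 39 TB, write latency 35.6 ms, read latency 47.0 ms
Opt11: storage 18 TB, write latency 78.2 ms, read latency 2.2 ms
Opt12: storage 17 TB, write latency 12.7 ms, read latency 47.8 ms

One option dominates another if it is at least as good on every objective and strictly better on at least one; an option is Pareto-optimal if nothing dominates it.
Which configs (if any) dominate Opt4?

Opt7, Opt9

Opt7: storage 28≥11, write latency 19.1≤39.5, read latency 37.0≤44.6 — dominates Opt4.
Opt9: storage 11≥11, write latency 2.0≤39.5, read latency 26.4≤44.6 — dominates Opt4.
Others (Opt1, Opt2, Opt3, Opt5, Opt6, Opt8, Opt10, Opt11, Opt12) are each worse than Opt4 on at least one objective.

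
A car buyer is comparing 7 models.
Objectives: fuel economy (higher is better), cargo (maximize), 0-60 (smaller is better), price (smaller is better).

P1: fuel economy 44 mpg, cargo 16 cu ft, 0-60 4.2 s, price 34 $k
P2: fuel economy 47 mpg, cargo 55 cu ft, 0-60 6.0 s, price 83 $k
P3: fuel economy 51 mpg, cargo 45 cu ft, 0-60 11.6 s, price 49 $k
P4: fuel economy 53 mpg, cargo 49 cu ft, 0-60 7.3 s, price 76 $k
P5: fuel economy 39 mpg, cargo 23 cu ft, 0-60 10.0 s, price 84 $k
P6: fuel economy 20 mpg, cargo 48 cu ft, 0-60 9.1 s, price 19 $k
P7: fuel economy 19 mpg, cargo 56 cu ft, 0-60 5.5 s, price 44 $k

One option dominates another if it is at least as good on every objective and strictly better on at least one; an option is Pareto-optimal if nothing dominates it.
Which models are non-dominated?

P1, P2, P3, P4, P6, P7

P1: not dominated (best 0-60).
P2: not dominated.
P3: not dominated.
P4: not dominated (best fuel economy).
P5: dominated by P2 (fuel economy 47≥39, cargo 55≥23, 0-60 6.0≤10.0, price 83≤84).
P6: not dominated (best price).
P7: not dominated (best cargo).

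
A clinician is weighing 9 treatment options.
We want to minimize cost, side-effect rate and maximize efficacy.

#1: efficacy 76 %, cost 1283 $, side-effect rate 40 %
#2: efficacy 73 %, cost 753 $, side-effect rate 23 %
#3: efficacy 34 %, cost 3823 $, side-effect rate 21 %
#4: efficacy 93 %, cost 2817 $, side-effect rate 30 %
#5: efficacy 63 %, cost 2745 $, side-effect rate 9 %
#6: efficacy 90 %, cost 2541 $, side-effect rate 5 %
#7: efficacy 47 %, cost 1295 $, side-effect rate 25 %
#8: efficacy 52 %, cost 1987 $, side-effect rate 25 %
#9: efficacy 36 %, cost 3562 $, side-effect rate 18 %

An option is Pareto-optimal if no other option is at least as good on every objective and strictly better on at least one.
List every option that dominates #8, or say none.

#2: efficacy 73≥52, cost 753≤1987, side-effect rate 23≤25 — dominates #8.
Others (#1, #3, #4, #5, #6, #7, #9) are each worse than #8 on at least one objective.

#2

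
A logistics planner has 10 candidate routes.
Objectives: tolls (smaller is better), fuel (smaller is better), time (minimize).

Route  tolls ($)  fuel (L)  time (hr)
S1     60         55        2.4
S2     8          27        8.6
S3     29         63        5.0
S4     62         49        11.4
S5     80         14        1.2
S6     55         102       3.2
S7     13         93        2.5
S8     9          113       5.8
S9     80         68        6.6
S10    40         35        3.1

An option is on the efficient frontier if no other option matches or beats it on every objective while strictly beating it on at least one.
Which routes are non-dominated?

S1, S2, S3, S5, S7, S8, S10

S1: not dominated.
S2: not dominated (best tolls).
S3: not dominated.
S4: dominated by S2 (tolls 8≤62, fuel 27≤49, time 8.6≤11.4).
S5: not dominated (best fuel).
S6: dominated by S7 (tolls 13≤55, fuel 93≤102, time 2.5≤3.2).
S7: not dominated.
S8: not dominated.
S9: dominated by S1 (tolls 60≤80, fuel 55≤68, time 2.4≤6.6).
S10: not dominated.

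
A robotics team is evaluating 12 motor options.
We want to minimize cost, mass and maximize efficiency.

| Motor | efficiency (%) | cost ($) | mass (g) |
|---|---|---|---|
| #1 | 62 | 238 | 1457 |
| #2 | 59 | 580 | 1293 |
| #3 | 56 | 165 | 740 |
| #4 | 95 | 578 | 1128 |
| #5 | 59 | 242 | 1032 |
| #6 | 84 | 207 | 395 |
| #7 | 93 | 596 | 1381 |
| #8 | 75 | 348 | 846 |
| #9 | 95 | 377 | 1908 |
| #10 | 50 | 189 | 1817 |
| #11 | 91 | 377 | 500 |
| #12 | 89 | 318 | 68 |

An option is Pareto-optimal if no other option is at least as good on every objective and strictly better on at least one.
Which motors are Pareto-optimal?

#3, #4, #6, #9, #11, #12

#1: dominated by #6 (efficiency 84≥62, cost 207≤238, mass 395≤1457).
#2: dominated by #4 (efficiency 95≥59, cost 578≤580, mass 1128≤1293).
#3: not dominated (best cost).
#4: not dominated.
#5: dominated by #6 (efficiency 84≥59, cost 207≤242, mass 395≤1032).
#6: not dominated.
#7: dominated by #4 (efficiency 95≥93, cost 578≤596, mass 1128≤1381).
#8: dominated by #6 (efficiency 84≥75, cost 207≤348, mass 395≤846).
#9: not dominated.
#10: dominated by #3 (efficiency 56≥50, cost 165≤189, mass 740≤1817).
#11: not dominated.
#12: not dominated (best mass).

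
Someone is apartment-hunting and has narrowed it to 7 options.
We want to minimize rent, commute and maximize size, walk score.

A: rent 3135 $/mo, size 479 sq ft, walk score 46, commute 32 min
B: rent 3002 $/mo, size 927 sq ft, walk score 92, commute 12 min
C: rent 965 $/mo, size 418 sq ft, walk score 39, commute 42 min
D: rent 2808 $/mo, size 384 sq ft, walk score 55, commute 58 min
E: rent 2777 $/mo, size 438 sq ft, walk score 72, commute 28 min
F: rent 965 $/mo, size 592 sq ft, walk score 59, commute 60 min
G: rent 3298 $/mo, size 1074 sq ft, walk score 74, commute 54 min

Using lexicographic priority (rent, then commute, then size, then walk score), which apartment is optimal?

First minimize rent: best is 965, kept {C, F}.
Then minimize commute: best is 42, kept {C}.

C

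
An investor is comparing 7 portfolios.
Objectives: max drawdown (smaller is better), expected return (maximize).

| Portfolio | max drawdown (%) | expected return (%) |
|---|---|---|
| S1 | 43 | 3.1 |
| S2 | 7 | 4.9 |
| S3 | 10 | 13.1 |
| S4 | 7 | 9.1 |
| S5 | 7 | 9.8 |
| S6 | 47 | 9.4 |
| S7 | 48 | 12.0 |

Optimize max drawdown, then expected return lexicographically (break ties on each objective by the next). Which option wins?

S5

First minimize max drawdown: best is 7, kept {S2, S4, S5}.
Then maximize expected return: best is 9.8, kept {S5}.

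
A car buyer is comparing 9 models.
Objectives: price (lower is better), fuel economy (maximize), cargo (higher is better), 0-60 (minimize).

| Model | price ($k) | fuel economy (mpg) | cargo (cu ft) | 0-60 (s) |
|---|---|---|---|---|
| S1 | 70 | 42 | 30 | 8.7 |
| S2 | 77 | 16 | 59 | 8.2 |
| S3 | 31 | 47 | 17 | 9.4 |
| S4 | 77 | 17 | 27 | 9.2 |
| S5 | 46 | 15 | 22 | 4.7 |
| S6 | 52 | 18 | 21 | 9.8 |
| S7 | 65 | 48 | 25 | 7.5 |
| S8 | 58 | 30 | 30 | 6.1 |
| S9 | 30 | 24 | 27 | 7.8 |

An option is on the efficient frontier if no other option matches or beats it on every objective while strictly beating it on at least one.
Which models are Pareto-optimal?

S1: not dominated.
S2: not dominated (best cargo).
S3: not dominated.
S4: dominated by S1 (price 70≤77, fuel economy 42≥17, cargo 30≥27, 0-60 8.7≤9.2).
S5: not dominated (best 0-60).
S6: dominated by S9 (price 30≤52, fuel economy 24≥18, cargo 27≥21, 0-60 7.8≤9.8).
S7: not dominated (best fuel economy).
S8: not dominated.
S9: not dominated (best price).

S1, S2, S3, S5, S7, S8, S9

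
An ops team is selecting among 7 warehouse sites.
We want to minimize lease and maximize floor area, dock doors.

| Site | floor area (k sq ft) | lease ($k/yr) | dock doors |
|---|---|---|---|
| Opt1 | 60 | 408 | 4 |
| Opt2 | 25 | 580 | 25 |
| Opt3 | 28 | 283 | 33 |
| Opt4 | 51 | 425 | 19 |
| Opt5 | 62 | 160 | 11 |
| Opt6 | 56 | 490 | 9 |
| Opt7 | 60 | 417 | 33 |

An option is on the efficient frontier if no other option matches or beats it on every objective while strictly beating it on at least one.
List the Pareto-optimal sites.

Opt1: dominated by Opt5 (floor area 62≥60, lease 160≤408, dock doors 11≥4).
Opt2: dominated by Opt3 (floor area 28≥25, lease 283≤580, dock doors 33≥25).
Opt3: not dominated.
Opt4: dominated by Opt7 (floor area 60≥51, lease 417≤425, dock doors 33≥19).
Opt5: not dominated (best floor area).
Opt6: dominated by Opt5 (floor area 62≥56, lease 160≤490, dock doors 11≥9).
Opt7: not dominated.

Opt3, Opt5, Opt7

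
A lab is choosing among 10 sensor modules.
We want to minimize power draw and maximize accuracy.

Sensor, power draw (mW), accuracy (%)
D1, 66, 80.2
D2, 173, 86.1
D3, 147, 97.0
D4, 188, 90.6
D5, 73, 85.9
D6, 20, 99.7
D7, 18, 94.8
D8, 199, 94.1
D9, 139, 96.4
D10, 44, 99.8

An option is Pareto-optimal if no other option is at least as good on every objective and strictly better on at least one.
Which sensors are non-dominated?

D1: dominated by D6 (power draw 20≤66, accuracy 99.7≥80.2).
D2: dominated by D3 (power draw 147≤173, accuracy 97.0≥86.1).
D3: dominated by D6 (power draw 20≤147, accuracy 99.7≥97.0).
D4: dominated by D3 (power draw 147≤188, accuracy 97.0≥90.6).
D5: dominated by D6 (power draw 20≤73, accuracy 99.7≥85.9).
D6: not dominated.
D7: not dominated (best power draw).
D8: dominated by D3 (power draw 147≤199, accuracy 97.0≥94.1).
D9: dominated by D6 (power draw 20≤139, accuracy 99.7≥96.4).
D10: not dominated (best accuracy).

D6, D7, D10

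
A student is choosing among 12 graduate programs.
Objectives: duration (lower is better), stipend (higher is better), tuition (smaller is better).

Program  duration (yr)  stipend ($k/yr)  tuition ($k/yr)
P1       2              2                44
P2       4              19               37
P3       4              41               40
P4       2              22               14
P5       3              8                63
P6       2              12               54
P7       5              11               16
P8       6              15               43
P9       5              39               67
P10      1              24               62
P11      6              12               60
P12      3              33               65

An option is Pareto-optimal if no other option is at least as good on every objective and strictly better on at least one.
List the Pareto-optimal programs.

P1: dominated by P4 (duration 2≤2, stipend 22≥2, tuition 14≤44).
P2: dominated by P4 (duration 2≤4, stipend 22≥19, tuition 14≤37).
P3: not dominated (best stipend).
P4: not dominated (best tuition).
P5: dominated by P4 (duration 2≤3, stipend 22≥8, tuition 14≤63).
P6: dominated by P4 (duration 2≤2, stipend 22≥12, tuition 14≤54).
P7: dominated by P4 (duration 2≤5, stipend 22≥11, tuition 14≤16).
P8: dominated by P2 (duration 4≤6, stipend 19≥15, tuition 37≤43).
P9: dominated by P3 (duration 4≤5, stipend 41≥39, tuition 40≤67).
P10: not dominated (best duration).
P11: dominated by P2 (duration 4≤6, stipend 19≥12, tuition 37≤60).
P12: not dominated.

P3, P4, P10, P12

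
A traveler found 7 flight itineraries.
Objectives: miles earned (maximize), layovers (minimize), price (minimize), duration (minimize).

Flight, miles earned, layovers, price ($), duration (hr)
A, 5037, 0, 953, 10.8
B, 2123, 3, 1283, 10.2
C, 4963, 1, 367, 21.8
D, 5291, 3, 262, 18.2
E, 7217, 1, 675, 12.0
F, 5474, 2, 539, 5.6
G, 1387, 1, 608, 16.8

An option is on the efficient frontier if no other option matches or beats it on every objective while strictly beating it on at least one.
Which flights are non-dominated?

A, C, D, E, F, G

A: not dominated (best layovers).
B: dominated by F (miles earned 5474≥2123, layovers 2≤3, price 539≤1283, duration 5.6≤10.2).
C: not dominated.
D: not dominated (best price).
E: not dominated (best miles earned).
F: not dominated (best duration).
G: not dominated.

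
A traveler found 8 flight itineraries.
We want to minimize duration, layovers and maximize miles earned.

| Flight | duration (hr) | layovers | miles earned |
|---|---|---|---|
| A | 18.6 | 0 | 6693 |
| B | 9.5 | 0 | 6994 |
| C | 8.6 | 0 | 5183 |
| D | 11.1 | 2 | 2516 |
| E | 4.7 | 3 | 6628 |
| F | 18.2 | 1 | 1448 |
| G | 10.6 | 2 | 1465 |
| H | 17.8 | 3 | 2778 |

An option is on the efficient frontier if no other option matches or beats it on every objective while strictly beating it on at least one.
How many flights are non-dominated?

3

A: dominated by B (duration 9.5≤18.6, layovers 0≤0, miles earned 6994≥6693).
B: not dominated (best miles earned).
C: not dominated.
D: dominated by B (duration 9.5≤11.1, layovers 0≤2, miles earned 6994≥2516).
E: not dominated (best duration).
F: dominated by B (duration 9.5≤18.2, layovers 0≤1, miles earned 6994≥1448).
G: dominated by B (duration 9.5≤10.6, layovers 0≤2, miles earned 6994≥1465).
H: dominated by B (duration 9.5≤17.8, layovers 0≤3, miles earned 6994≥2778).
Pareto-optimal: B, C, E → 3.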